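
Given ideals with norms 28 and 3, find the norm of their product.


N(IJ) = N(I) * N(J)
= 28 * 3
= 84

84


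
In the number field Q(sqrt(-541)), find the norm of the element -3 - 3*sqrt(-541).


N(a + b*sqrt(d)) = a^2 - d*b^2
= (-3)^2 - (-541)*(-3)^2
= 9 + 4869
= 4878

4878


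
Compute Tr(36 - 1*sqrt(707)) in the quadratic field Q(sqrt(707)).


Tr(a + b*sqrt(d)) = (a + b*sqrt(d)) + (a - b*sqrt(d)) = 2a
= 2 * (36)
= 72

72


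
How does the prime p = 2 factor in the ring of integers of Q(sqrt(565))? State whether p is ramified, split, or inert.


K = Q(sqrt(565)). Since d mod 4 = 1, disc(K) = 565.
Check p | disc: 565 mod 2 = 1.
p=2 does not divide disc (d is 1 mod 4). 2 splits iff d = 1 mod 8.
d mod 8 = 5, so (d/2) = -1.
(d/p) = -1, so p is inert: (p) stays prime with e=1, f=2, g=1.
Therefore p is inert.

inert


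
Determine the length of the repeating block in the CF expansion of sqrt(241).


Run the CF algorithm for sqrt(241).
a_0 = floor(sqrt(241)) = 15; set m_0=0, q_0=1.
Recurrence: m' = q*a - m,  q' = (d - m'^2)/q,  a' = floor((a_0 + m')/q').
  step 1: m=15, q=16, a=1
  step 2: m=1, q=15, a=1
  step 3: m=14, q=3, a=9
  step 4: m=13, q=24, a=1
  step 5: m=11, q=5, a=5
  step 6: m=14, q=9, a=3
  step 7: m=13, q=8, a=3
  step 8: m=11, q=15, a=1
  step 9: m=4, q=15, a=1
  step 10: m=11, q=8, a=3
  step 11: m=13, q=9, a=3
  step 12: m=14, q=5, a=5
  step 13: m=11, q=24, a=1
  step 14: m=13, q=3, a=9
  step 15: m=14, q=15, a=1
  step 16: m=1, q=16, a=1
  step 17: m=15, q=1, a=30
a_17 = 2*a_0 = 30, so the period closes here.
sqrt(241) = [15; 1, 1, 9, 1, 5, 3, 3, 1, 1, 3, 3, 5, 1, 9, 1, 1, 30]
Period length = 17

17


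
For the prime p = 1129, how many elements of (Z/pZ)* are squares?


For prime p, the number of non-zero quadratic residues is (p-1)/2.
= (1129-1)/2
= 564

564


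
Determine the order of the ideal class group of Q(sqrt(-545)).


K = Q(sqrt(-545)). d mod 4 = 3, so D = disc(K) = 4d = -2180
h(K) equals the number of primitive reduced positive-definite forms (a, b, c) = a*x^2 + b*x*y + c*y^2 with b^2 - 4ac = D,
where reduced means |b| <= a <= c, with b >= 0 whenever |b| = a or a = c, and primitive means gcd(a, b, c) = 1.
Reduced forces 3a^2 <= |D| = 2180, so 1 <= a <= 26; b must have the parity of D, and c = (b^2 - D)/(4a) must be an integer >= a.
Enumerate a = 1..26, b in [-a, a]:
  a=1: (1, 0, 545)  [1]
  a=2: (2, 2, 273)  [1]
  a=3: (3, -2, 182), (3, 2, 182)  [2]
  a=4: none
  a=5: (5, 0, 109)  [1]
  a=6: (6, -2, 91), (6, 2, 91)  [2]
  a=7: (7, -2, 78), (7, 2, 78)  [2]
  a=8: none
  a=9: (9, -4, 61), (9, 4, 61)  [2]
  a=10: (10, 10, 57)  [1]
  a=11: (11, -8, 51), (11, 8, 51)  [2]
  a=12: none
  a=13: (13, -2, 42), (13, 2, 42)  [2]
  a=14: (14, -2, 39), (14, 2, 39)  [2]
  a=15: (15, -10, 38), (15, 10, 38)  [2]
  a=16: none
  a=17: (17, -8, 33), (17, 8, 33)  [2]
  a=18: (18, -14, 33), (18, 14, 33)  [2]
  a=19: (19, -10, 30), (19, 10, 30)  [2]
  a=20: none
  a=21: (21, -16, 29), (21, -2, 26), (21, 2, 26), (21, 16, 29)  [4]
  a=22: (22, -14, 27), (22, 14, 27)  [2]
  a=23..26: none
Total reduced forms: 1 + 1 + 2 + 1 + 2 + 2 + 2 + 1 + 2 + 2 + 2 + 2 + 2 + 2 + 2 + 4 + 2 = 32
h = 32

32


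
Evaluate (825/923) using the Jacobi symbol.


Compute (825/923) via quadratic reciprocity:
  reciprocity: (825/923) -> +(923/825)
  reduce: (98/825)
  pull out 2: (2/825) = +1  (since 825 mod 8 = 1)
  reciprocity: (49/825) -> +(825/49)
  reduce: (41/49)
  reciprocity: (41/49) -> +(49/41)
  reduce: (8/41)
  pull out 2: (2/41) = +1  (since 41 mod 8 = 1)
  pull out 2: (2/41) = +1  (since 41 mod 8 = 1)
  pull out 2: (2/41) = +1  (since 41 mod 8 = 1)
  (1/41) = 1
Product of signs = 1

1


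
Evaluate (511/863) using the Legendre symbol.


p = 863 is prime, so compute (511/863) with the reciprocity algorithm (Jacobi-symbol steps: pull out 2s via (2/n), flip via reciprocity, reduce):
  reciprocity: (511/863) -> -(863/511)
  reduce: (352/511)
  pull out 2: (2/511) = +1  (since 511 mod 8 = 7)
  pull out 2: (2/511) = +1  (since 511 mod 8 = 7)
  pull out 2: (2/511) = +1  (since 511 mod 8 = 7)
  pull out 2: (2/511) = +1  (since 511 mod 8 = 7)
  pull out 2: (2/511) = +1  (since 511 mod 8 = 7)
  reciprocity: (11/511) -> -(511/11)
  reduce: (5/11)
  reciprocity: (5/11) -> +(11/5)
  reduce: (1/5)
  (1/5) = 1
Product of signs = 1
(511/863) = 1

1


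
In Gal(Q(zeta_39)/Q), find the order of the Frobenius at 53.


The Frobenius at p in Gal(Q(zeta_n)/Q) = (Z/nZ)* is the class of p, so its order is ord_39(53), the smallest k >= 1 with 53^k = 1 mod 39.
n = 39 = 3 * 13, phi(39) = 24; the order divides phi(n).
Divisors of 24: 1, 2, 3, 4, 6, 8, 12, 24
Repeated squaring mod 39: 53^1 = 14, 53^2 = 1, 53^4 = 1, 53^8 = 1, 53^16 = 1
Test divisors in increasing order:
  k=1: 53^1 = 14 mod 39
  k=2: 53^2 = 1 mod 39  <- first divisor giving 1
Order = 2

2


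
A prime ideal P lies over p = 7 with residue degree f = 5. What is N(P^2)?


N(P^a) = p^(a*f)
= 7^(2*5)
= 7^10
= 282475249

282475249


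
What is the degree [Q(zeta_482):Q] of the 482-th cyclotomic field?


The degree equals Euler's totient phi(482).
482 = 2 * 241
phi(482) = 240

240


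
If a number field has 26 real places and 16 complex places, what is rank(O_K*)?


By Dirichlet's unit theorem:
rank = r1 + r2 - 1
= 26 + 16 - 1
= 41

41


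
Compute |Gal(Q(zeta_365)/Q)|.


|Gal(Q(zeta_365)/Q)| = phi(365)
= 288

288


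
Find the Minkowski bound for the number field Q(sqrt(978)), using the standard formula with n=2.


d = 978, d mod 4 = 2, so disc(K) = 4d = 3912; |disc(K)| = 3912
Real quadratic field, so n = 2, s = r2 = 0, r1 = 2
M = (n!/n^n) * (4/pi)^s * sqrt(|disc(K)|) = (2!/2^2) * (4/pi)^0 * sqrt(3912)
= 0.5 * 1.000000 * 62.545983
= 31.2730

31.2730


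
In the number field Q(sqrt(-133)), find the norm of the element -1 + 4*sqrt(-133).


N(a + b*sqrt(d)) = a^2 - d*b^2
= (-1)^2 - (-133)*(4)^2
= 1 + 2128
= 2129

2129


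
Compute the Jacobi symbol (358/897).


Compute (358/897) via quadratic reciprocity:
  pull out 2: (2/897) = +1  (since 897 mod 8 = 1)
  reciprocity: (179/897) -> +(897/179)
  reduce: (2/179)
  pull out 2: (2/179) = -1  (since 179 mod 8 = 3)
  (1/179) = 1
Product of signs = -1

-1


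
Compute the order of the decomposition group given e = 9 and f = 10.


|D_P| = e * f
= 9 * 10
= 90

90


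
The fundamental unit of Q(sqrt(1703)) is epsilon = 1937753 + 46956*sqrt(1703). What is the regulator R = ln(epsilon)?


epsilon = 1937753 + 46956*sqrt(1703)
= 3.8755e+06
R = ln(3.8755e+06)
= 15.1702

15.1702


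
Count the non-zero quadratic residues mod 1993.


For prime p, the number of non-zero quadratic residues is (p-1)/2.
= (1993-1)/2
= 996

996


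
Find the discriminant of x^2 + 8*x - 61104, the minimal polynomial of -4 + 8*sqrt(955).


The element -4 + 8*sqrt(955) has minimal polynomial:
x^2 + 8*x - 61104
Discriminant = (8)^2 - 4*(-61104)
= 64 + 244416
= 244480

244480


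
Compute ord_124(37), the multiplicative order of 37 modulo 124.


We want ord_124(37), the smallest k >= 1 with 37^k = 1 mod 124.
n = 124 = 2^2 * 31, phi(124) = 60; the order divides phi(n).
Divisors of 60: 1, 2, 3, 4, 5, 6, 10, 12, 15, 20, 30, 60
Repeated squaring mod 124: 37^1 = 37, 37^2 = 5, 37^4 = 25, 37^8 = 5, 37^16 = 25, 37^32 = 5
Test divisors in increasing order:
  k=1: 37^1 = 37 mod 124
  k=2: 37^2 = 5 mod 124
  k=3: 37^3 = 5 * 37 = 61 mod 124
  k=4: 37^4 = 25 mod 124
  k=5: 37^5 = 25 * 37 = 57 mod 124
  k=6: 37^6 = 25 * 5 = 1 mod 124  <- first divisor giving 1
Order = 6

6


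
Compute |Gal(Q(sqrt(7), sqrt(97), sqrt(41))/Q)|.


The 3 square roots of distinct primes are multiplicatively independent over Q,
so [K:Q] = 2^3 and Gal(K/Q) is isomorphic to (Z/2Z)^3.
|Gal| = 2^3 = 8

8


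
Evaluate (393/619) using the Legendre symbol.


p = 619 is prime, so compute (393/619) with the reciprocity algorithm (Jacobi-symbol steps: pull out 2s via (2/n), flip via reciprocity, reduce):
  reciprocity: (393/619) -> +(619/393)
  reduce: (226/393)
  pull out 2: (2/393) = +1  (since 393 mod 8 = 1)
  reciprocity: (113/393) -> +(393/113)
  reduce: (54/113)
  pull out 2: (2/113) = +1  (since 113 mod 8 = 1)
  reciprocity: (27/113) -> +(113/27)
  reduce: (5/27)
  reciprocity: (5/27) -> +(27/5)
  reduce: (2/5)
  pull out 2: (2/5) = -1  (since 5 mod 8 = 5)
  (1/5) = 1
Product of signs = -1
(393/619) = -1

-1


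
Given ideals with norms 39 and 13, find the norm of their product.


N(IJ) = N(I) * N(J)
= 39 * 13
= 507

507


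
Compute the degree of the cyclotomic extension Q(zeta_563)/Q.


The degree equals Euler's totient phi(563).
563 = 563
phi(563) = 562

562


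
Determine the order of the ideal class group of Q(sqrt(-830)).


K = Q(sqrt(-830)). d mod 4 = 2, so D = disc(K) = 4d = -3320
h(K) equals the number of primitive reduced positive-definite forms (a, b, c) = a*x^2 + b*x*y + c*y^2 with b^2 - 4ac = D,
where reduced means |b| <= a <= c, with b >= 0 whenever |b| = a or a = c, and primitive means gcd(a, b, c) = 1.
Reduced forces 3a^2 <= |D| = 3320, so 1 <= a <= 33; b must have the parity of D, and c = (b^2 - D)/(4a) must be an integer >= a.
Enumerate a = 1..33, b in [-a, a]:
  a=1: (1, 0, 830)  [1]
  a=2: (2, 0, 415)  [1]
  a=3: (3, -2, 277), (3, 2, 277)  [2]
  a=4: none
  a=5: (5, 0, 166)  [1]
  a=6: (6, -4, 139), (6, 4, 139)  [2]
  a=7..8: none
  a=9: (9, -8, 94), (9, 8, 94)  [2]
  a=10: (10, 0, 83)  [1]
  a=11..14: none
  a=15: (15, -10, 57), (15, 10, 57)  [2]
  a=16..17: none
  a=18: (18, -8, 47), (18, 8, 47)  [2]
  a=19: (19, -10, 45), (19, 10, 45)  [2]
  a=20..26: none
  a=27: (27, -26, 37), (27, 26, 37)  [2]
  a=28..29: none
  a=30: (30, -20, 31), (30, 20, 31)  [2]
  a=31..33: none
Total reduced forms: 1 + 1 + 2 + 1 + 2 + 2 + 1 + 2 + 2 + 2 + 2 + 2 = 20
h = 20

20


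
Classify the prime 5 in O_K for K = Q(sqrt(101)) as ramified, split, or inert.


K = Q(sqrt(101)). Since d mod 4 = 1, disc(K) = 101.
Check p | disc: 101 mod 5 = 1.
p does not divide disc. Compute Legendre symbol (d/p):
1^((5-1)/2) mod 5 = 1
(d/p) = 1, so p splits: (p) = P*P' with e=1, f=1, g=2.
Therefore p is split.

split


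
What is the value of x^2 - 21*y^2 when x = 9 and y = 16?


x^2 - d*y^2
= 9^2 - 21*16^2
= 81 - 5376
= -5295

-5295


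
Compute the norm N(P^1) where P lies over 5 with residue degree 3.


N(P^a) = p^(a*f)
= 5^(1*3)
= 5^3
= 125

125


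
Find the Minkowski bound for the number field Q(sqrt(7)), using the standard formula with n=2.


d = 7, d mod 4 = 3, so disc(K) = 4d = 28; |disc(K)| = 28
Real quadratic field, so n = 2, s = r2 = 0, r1 = 2
M = (n!/n^n) * (4/pi)^s * sqrt(|disc(K)|) = (2!/2^2) * (4/pi)^0 * sqrt(28)
= 0.5 * 1.000000 * 5.291503
= 2.6458

2.6458


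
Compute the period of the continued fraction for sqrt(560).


Run the CF algorithm for sqrt(560).
a_0 = floor(sqrt(560)) = 23; set m_0=0, q_0=1.
Recurrence: m' = q*a - m,  q' = (d - m'^2)/q,  a' = floor((a_0 + m')/q').
  step 1: m=23, q=31, a=1
  step 2: m=8, q=16, a=1
  step 3: m=8, q=31, a=1
  step 4: m=23, q=1, a=46
a_4 = 2*a_0 = 46, so the period closes here.
sqrt(560) = [23; 1, 1, 1, 46]
Period length = 4

4


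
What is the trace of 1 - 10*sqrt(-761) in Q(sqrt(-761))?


Tr(a + b*sqrt(d)) = (a + b*sqrt(d)) + (a - b*sqrt(d)) = 2a
= 2 * (1)
= 2

2


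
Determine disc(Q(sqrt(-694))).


For K = Q(sqrt(d)) with d squarefree: disc(K) = d if d = 1 mod 4, and disc(K) = 4d if d = 2 or 3 mod 4.
Here d = -694, and d mod 4 = 2.
d = 2 mod 4, not 1 (O_K = Z[sqrt(d)]), so disc(K) = 4d = 4 * (-694) = -2776

-2776


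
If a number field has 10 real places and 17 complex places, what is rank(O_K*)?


By Dirichlet's unit theorem:
rank = r1 + r2 - 1
= 10 + 17 - 1
= 26

26


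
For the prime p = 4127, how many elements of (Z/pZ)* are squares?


For prime p, the number of non-zero quadratic residues is (p-1)/2.
= (4127-1)/2
= 2063

2063


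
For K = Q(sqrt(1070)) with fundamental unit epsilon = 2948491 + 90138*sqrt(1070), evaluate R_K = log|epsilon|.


epsilon = 2948491 + 90138*sqrt(1070)
= 5.8970e+06
R = ln(5.8970e+06)
= 15.5900

15.5900


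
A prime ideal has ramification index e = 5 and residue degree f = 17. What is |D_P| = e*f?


|D_P| = e * f
= 5 * 17
= 85

85


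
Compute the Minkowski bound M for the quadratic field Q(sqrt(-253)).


d = -253, d mod 4 = 3, so disc(K) = 4d = -1012; |disc(K)| = 1012
Imaginary quadratic field, so n = 2, s = r2 = 1, r1 = 0
M = (n!/n^n) * (4/pi)^s * sqrt(|disc(K)|) = (2!/2^2) * (4/pi)^1 * sqrt(1012)
= 0.5 * 1.273240 * 31.811947
= 20.2521

20.2521


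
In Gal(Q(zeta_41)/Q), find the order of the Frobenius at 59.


The Frobenius at p in Gal(Q(zeta_n)/Q) = (Z/nZ)* is the class of p, so its order is ord_41(59), the smallest k >= 1 with 59^k = 1 mod 41.
n = 41 = 41, phi(41) = 40; the order divides phi(n).
Divisors of 40: 1, 2, 4, 5, 8, 10, 20, 40
Repeated squaring mod 41: 59^1 = 18, 59^2 = 37, 59^4 = 16, 59^8 = 10, 59^16 = 18, 59^32 = 37
Test divisors in increasing order:
  k=1: 59^1 = 18 mod 41
  k=2: 59^2 = 37 mod 41
  k=4: 59^4 = 16 mod 41
  k=5: 59^5 = 16 * 18 = 1 mod 41  <- first divisor giving 1
Order = 5

5


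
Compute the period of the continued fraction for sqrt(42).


Run the CF algorithm for sqrt(42).
a_0 = floor(sqrt(42)) = 6; set m_0=0, q_0=1.
Recurrence: m' = q*a - m,  q' = (d - m'^2)/q,  a' = floor((a_0 + m')/q').
  step 1: m=6, q=6, a=2
  step 2: m=6, q=1, a=12
a_2 = 2*a_0 = 12, so the period closes here.
sqrt(42) = [6; 2, 12]
Period length = 2

2


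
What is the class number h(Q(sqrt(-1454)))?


K = Q(sqrt(-1454)). d mod 4 = 2, so D = disc(K) = 4d = -5816
h(K) equals the number of primitive reduced positive-definite forms (a, b, c) = a*x^2 + b*x*y + c*y^2 with b^2 - 4ac = D,
where reduced means |b| <= a <= c, with b >= 0 whenever |b| = a or a = c, and primitive means gcd(a, b, c) = 1.
Reduced forces 3a^2 <= |D| = 5816, so 1 <= a <= 44; b must have the parity of D, and c = (b^2 - D)/(4a) must be an integer >= a.
Enumerate a = 1..44, b in [-a, a]:
  a=1: (1, 0, 1454)  [1]
  a=2: (2, 0, 727)  [1]
  a=3: (3, -2, 485), (3, 2, 485)  [2]
  a=4: none
  a=5: (5, -2, 291), (5, 2, 291)  [2]
  a=6: (6, -4, 243), (6, 4, 243)  [2]
  a=7: (7, -6, 209), (7, 6, 209)  [2]
  a=8: none
  a=9: (9, -4, 162), (9, 4, 162)  [2]
  a=10: (10, -8, 147), (10, 8, 147)  [2]
  a=11: (11, -6, 133), (11, 6, 133)  [2]
  a=12..13: none
  a=14: (14, -8, 105), (14, 8, 105)  [2]
  a=15: (15, -8, 98), (15, -2, 97), (15, 2, 97), (15, 8, 98)  [4]
  a=16: none
  a=17: (17, -10, 87), (17, 10, 87)  [2]
  a=18: (18, -4, 81), (18, 4, 81)  [2]
  a=19: (19, -6, 77), (19, 6, 77)  [2]
  a=20: none
  a=21: (21, -20, 74), (21, -8, 70), (21, 8, 70), (21, 20, 74)  [4]
  a=22: (22, -16, 69), (22, 16, 69)  [2]
  a=23: (23, -16, 66), (23, 16, 66)  [2]
  a=24: none
  a=25: (25, -22, 63), (25, 22, 63)  [2]
  a=26: none
  a=27: (27, -4, 54), (27, 4, 54)  [2]
  a=28: none
  a=29: (29, -10, 51), (29, 10, 51)  [2]
  a=30: (30, -28, 55), (30, -8, 49), (30, 8, 49), (30, 28, 55)  [4]
  a=31..32: none
  a=33: (33, -28, 50), (33, -16, 46), (33, 16, 46), (33, 28, 50)  [4]
  a=34: (34, -24, 47), (34, 24, 47)  [2]
  a=35: (35, -22, 45), (35, -8, 42), (35, 8, 42), (35, 22, 45)  [4]
  a=36: none
  a=37: (37, -20, 42), (37, 20, 42)  [2]
  a=38: (38, -32, 45), (38, 32, 45)  [2]
  a=39..44: none
Total reduced forms: 1 + 1 + 2 + 2 + 2 + 2 + 2 + 2 + 2 + 2 + 4 + 2 + 2 + 2 + 4 + 2 + 2 + 2 + 2 + 2 + 4 + 4 + 2 + 4 + 2 + 2 = 60
h = 60

60


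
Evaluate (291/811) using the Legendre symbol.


p = 811 is prime, so compute (291/811) with the reciprocity algorithm (Jacobi-symbol steps: pull out 2s via (2/n), flip via reciprocity, reduce):
  reciprocity: (291/811) -> -(811/291)
  reduce: (229/291)
  reciprocity: (229/291) -> +(291/229)
  reduce: (62/229)
  pull out 2: (2/229) = -1  (since 229 mod 8 = 5)
  reciprocity: (31/229) -> +(229/31)
  reduce: (12/31)
  pull out 2: (2/31) = +1  (since 31 mod 8 = 7)
  pull out 2: (2/31) = +1  (since 31 mod 8 = 7)
  reciprocity: (3/31) -> -(31/3)
  reduce: (1/3)
  (1/3) = 1
Product of signs = -1
(291/811) = -1

-1


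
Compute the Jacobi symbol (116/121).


Compute (116/121) via quadratic reciprocity:
  pull out 2: (2/121) = +1  (since 121 mod 8 = 1)
  pull out 2: (2/121) = +1  (since 121 mod 8 = 1)
  reciprocity: (29/121) -> +(121/29)
  reduce: (5/29)
  reciprocity: (5/29) -> +(29/5)
  reduce: (4/5)
  pull out 2: (2/5) = -1  (since 5 mod 8 = 5)
  pull out 2: (2/5) = -1  (since 5 mod 8 = 5)
  (1/5) = 1
Product of signs = 1

1


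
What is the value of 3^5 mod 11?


p = 11 is prime and the exponent is (p-1)/2 = 5, so by Euler's criterion 3^5 = (3/11) = +1 or -1 mod 11.
Compute by square-and-multiply:
  5 = 4 + 1 (binary 101)
  Repeated squaring mod 11: 3^1 = 3, 3^2 = 9, 3^4 = 4
  3^5 = 3^4 * 3^1 = 4 * 3 mod 11
    4 * 3 = 12 = 1 mod 11
  3^5 = 1 mod 11
Result 1: 3 is a quadratic residue mod 11.
3^5 mod 11 = 1

1


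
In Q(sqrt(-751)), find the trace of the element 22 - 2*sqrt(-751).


Tr(a + b*sqrt(d)) = (a + b*sqrt(d)) + (a - b*sqrt(d)) = 2a
= 2 * (22)
= 44

44


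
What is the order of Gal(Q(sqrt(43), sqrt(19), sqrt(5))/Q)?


The 3 square roots of distinct primes are multiplicatively independent over Q,
so [K:Q] = 2^3 and Gal(K/Q) is isomorphic to (Z/2Z)^3.
|Gal| = 2^3 = 8

8


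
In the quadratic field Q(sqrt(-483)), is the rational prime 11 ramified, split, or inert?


K = Q(sqrt(-483)). Since d mod 4 = 1, disc(K) = -483.
Check p | disc: -483 mod 11 = 1.
p does not divide disc. Compute Legendre symbol (d/p):
1^((11-1)/2) mod 11 = 1
(d/p) = 1, so p splits: (p) = P*P' with e=1, f=1, g=2.
Therefore p is split.

split


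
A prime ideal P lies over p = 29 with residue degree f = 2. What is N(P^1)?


N(P^a) = p^(a*f)
= 29^(1*2)
= 29^2
= 841

841


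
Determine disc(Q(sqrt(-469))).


For K = Q(sqrt(d)) with d squarefree: disc(K) = d if d = 1 mod 4, and disc(K) = 4d if d = 2 or 3 mod 4.
Here d = -469, and d mod 4 = 3.
d = 3 mod 4, not 1 (O_K = Z[sqrt(d)]), so disc(K) = 4d = 4 * (-469) = -1876

-1876


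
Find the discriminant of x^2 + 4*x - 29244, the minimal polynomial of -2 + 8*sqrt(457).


The element -2 + 8*sqrt(457) has minimal polynomial:
x^2 + 4*x - 29244
Discriminant = (4)^2 - 4*(-29244)
= 16 + 116976
= 116992

116992


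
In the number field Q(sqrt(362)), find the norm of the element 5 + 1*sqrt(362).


N(a + b*sqrt(d)) = a^2 - d*b^2
= (5)^2 - (362)*(1)^2
= 25 - 362
= -337

-337


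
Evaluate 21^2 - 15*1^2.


x^2 - d*y^2
= 21^2 - 15*1^2
= 441 - 15
= 426

426


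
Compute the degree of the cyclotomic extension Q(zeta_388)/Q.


The degree equals Euler's totient phi(388).
388 = 2^2 * 97
phi(388) = 192

192


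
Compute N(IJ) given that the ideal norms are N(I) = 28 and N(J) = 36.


N(IJ) = N(I) * N(J)
= 28 * 36
= 1008

1008


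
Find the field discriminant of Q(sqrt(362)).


For K = Q(sqrt(d)) with d squarefree: disc(K) = d if d = 1 mod 4, and disc(K) = 4d if d = 2 or 3 mod 4.
Here d = 362, and d mod 4 = 2.
d = 2 mod 4, not 1 (O_K = Z[sqrt(d)]), so disc(K) = 4d = 4 * (362) = 1448

1448


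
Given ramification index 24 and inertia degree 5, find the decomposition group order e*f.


|D_P| = e * f
= 24 * 5
= 120

120


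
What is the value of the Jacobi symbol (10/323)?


Compute (10/323) via quadratic reciprocity:
  pull out 2: (2/323) = -1  (since 323 mod 8 = 3)
  reciprocity: (5/323) -> +(323/5)
  reduce: (3/5)
  reciprocity: (3/5) -> +(5/3)
  reduce: (2/3)
  pull out 2: (2/3) = -1  (since 3 mod 8 = 3)
  (1/3) = 1
Product of signs = 1

1


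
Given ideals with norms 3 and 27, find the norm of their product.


N(IJ) = N(I) * N(J)
= 3 * 27
= 81

81


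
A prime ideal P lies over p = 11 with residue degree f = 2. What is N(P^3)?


N(P^a) = p^(a*f)
= 11^(3*2)
= 11^6
= 1771561

1771561


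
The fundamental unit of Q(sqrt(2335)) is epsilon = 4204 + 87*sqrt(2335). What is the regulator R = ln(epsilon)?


epsilon = 4204 + 87*sqrt(2335)
= 8407.9999
R = ln(8407.9999)
= 9.0369

9.0369


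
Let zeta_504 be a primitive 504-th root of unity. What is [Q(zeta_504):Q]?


The degree equals Euler's totient phi(504).
504 = 2^3 * 3^2 * 7
phi(504) = 144

144


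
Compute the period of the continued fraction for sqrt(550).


Run the CF algorithm for sqrt(550).
a_0 = floor(sqrt(550)) = 23; set m_0=0, q_0=1.
Recurrence: m' = q*a - m,  q' = (d - m'^2)/q,  a' = floor((a_0 + m')/q').
  step 1: m=23, q=21, a=2
  step 2: m=19, q=9, a=4
  step 3: m=17, q=29, a=1
  step 4: m=12, q=14, a=2
  step 5: m=16, q=21, a=1
  step 6: m=5, q=25, a=1
  step 7: m=20, q=6, a=7
  step 8: m=22, q=11, a=4
  step 9: m=22, q=6, a=7
  step 10: m=20, q=25, a=1
  step 11: m=5, q=21, a=1
  step 12: m=16, q=14, a=2
  step 13: m=12, q=29, a=1
  step 14: m=17, q=9, a=4
  step 15: m=19, q=21, a=2
  step 16: m=23, q=1, a=46
a_16 = 2*a_0 = 46, so the period closes here.
sqrt(550) = [23; 2, 4, 1, 2, 1, 1, 7, 4, 7, 1, 1, 2, 1, 4, 2, 46]
Period length = 16

16


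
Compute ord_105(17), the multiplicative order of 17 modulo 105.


We want ord_105(17), the smallest k >= 1 with 17^k = 1 mod 105.
n = 105 = 3 * 5 * 7, phi(105) = 48; the order divides phi(n).
Divisors of 48: 1, 2, 3, 4, 6, 8, 12, 16, 24, 48
Repeated squaring mod 105: 17^1 = 17, 17^2 = 79, 17^4 = 46, 17^8 = 16, 17^16 = 46, 17^32 = 16
Test divisors in increasing order:
  k=1: 17^1 = 17 mod 105
  k=2: 17^2 = 79 mod 105
  k=3: 17^3 = 79 * 17 = 83 mod 105
  k=4: 17^4 = 46 mod 105
  k=6: 17^6 = 46 * 79 = 64 mod 105
  k=8: 17^8 = 16 mod 105
  k=12: 17^12 = 16 * 46 = 1 mod 105  <- first divisor giving 1
Order = 12

12


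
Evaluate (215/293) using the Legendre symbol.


p = 293 is prime, so compute (215/293) with the reciprocity algorithm (Jacobi-symbol steps: pull out 2s via (2/n), flip via reciprocity, reduce):
  reciprocity: (215/293) -> +(293/215)
  reduce: (78/215)
  pull out 2: (2/215) = +1  (since 215 mod 8 = 7)
  reciprocity: (39/215) -> -(215/39)
  reduce: (20/39)
  pull out 2: (2/39) = +1  (since 39 mod 8 = 7)
  pull out 2: (2/39) = +1  (since 39 mod 8 = 7)
  reciprocity: (5/39) -> +(39/5)
  reduce: (4/5)
  pull out 2: (2/5) = -1  (since 5 mod 8 = 5)
  pull out 2: (2/5) = -1  (since 5 mod 8 = 5)
  (1/5) = 1
Product of signs = -1
(215/293) = -1

-1


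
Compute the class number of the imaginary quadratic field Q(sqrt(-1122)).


K = Q(sqrt(-1122)). d mod 4 = 2, so D = disc(K) = 4d = -4488
h(K) equals the number of primitive reduced positive-definite forms (a, b, c) = a*x^2 + b*x*y + c*y^2 with b^2 - 4ac = D,
where reduced means |b| <= a <= c, with b >= 0 whenever |b| = a or a = c, and primitive means gcd(a, b, c) = 1.
Reduced forces 3a^2 <= |D| = 4488, so 1 <= a <= 38; b must have the parity of D, and c = (b^2 - D)/(4a) must be an integer >= a.
Enumerate a = 1..38, b in [-a, a]:
  a=1: (1, 0, 1122)  [1]
  a=2: (2, 0, 561)  [1]
  a=3: (3, 0, 374)  [1]
  a=4..5: none
  a=6: (6, 0, 187)  [1]
  a=7..10: none
  a=11: (11, 0, 102)  [1]
  a=12: none
  a=13: (13, -6, 87), (13, 6, 87)  [2]
  a=14..16: none
  a=17: (17, 0, 66)  [1]
  a=18..21: none
  a=22: (22, 0, 51)  [1]
  a=23..25: none
  a=26: (26, -20, 47), (26, 20, 47)  [2]
  a=27..28: none
  a=29: (29, -6, 39), (29, 6, 39)  [2]
  a=30: none
  a=31: (31, -10, 37), (31, 10, 37)  [2]
  a=32: none
  a=33: (33, 0, 34)  [1]
  a=34..38: none
Total reduced forms: 1 + 1 + 1 + 1 + 1 + 2 + 1 + 1 + 2 + 2 + 2 + 1 = 16
h = 16

16


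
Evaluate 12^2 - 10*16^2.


x^2 - d*y^2
= 12^2 - 10*16^2
= 144 - 2560
= -2416

-2416


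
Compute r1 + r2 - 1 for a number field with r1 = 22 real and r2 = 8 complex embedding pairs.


By Dirichlet's unit theorem:
rank = r1 + r2 - 1
= 22 + 8 - 1
= 29

29


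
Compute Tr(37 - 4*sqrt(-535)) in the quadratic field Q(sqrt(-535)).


Tr(a + b*sqrt(d)) = (a + b*sqrt(d)) + (a - b*sqrt(d)) = 2a
= 2 * (37)
= 74

74


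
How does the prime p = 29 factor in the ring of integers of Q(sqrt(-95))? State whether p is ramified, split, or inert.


K = Q(sqrt(-95)). Since d mod 4 = 1, disc(K) = -95.
Check p | disc: -95 mod 29 = 21.
p does not divide disc. Compute Legendre symbol (d/p):
21^((29-1)/2) mod 29 = -1
(d/p) = -1, so p is inert: (p) stays prime with e=1, f=2, g=1.
Therefore p is inert.

inert


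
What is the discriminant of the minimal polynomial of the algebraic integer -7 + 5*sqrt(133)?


The element -7 + 5*sqrt(133) has minimal polynomial:
x^2 + 14*x - 3276
Discriminant = (14)^2 - 4*(-3276)
= 196 + 13104
= 13300

13300


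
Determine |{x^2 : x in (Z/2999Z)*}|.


For prime p, the number of non-zero quadratic residues is (p-1)/2.
= (2999-1)/2
= 1499

1499


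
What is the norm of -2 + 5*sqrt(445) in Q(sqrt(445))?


N(a + b*sqrt(d)) = a^2 - d*b^2
= (-2)^2 - (445)*(5)^2
= 4 - 11125
= -11121

-11121


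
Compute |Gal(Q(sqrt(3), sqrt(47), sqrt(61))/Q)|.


The 3 square roots of distinct primes are multiplicatively independent over Q,
so [K:Q] = 2^3 and Gal(K/Q) is isomorphic to (Z/2Z)^3.
|Gal| = 2^3 = 8

8


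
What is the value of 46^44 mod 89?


p = 89 is prime and the exponent is (p-1)/2 = 44, so by Euler's criterion 46^44 = (46/89) = +1 or -1 mod 89.
Compute by square-and-multiply:
  44 = 32 + 8 + 4 (binary 101100)
  Repeated squaring mod 89: 46^1 = 46, 46^2 = 69, 46^4 = 44, 46^8 = 67, 46^16 = 39, 46^32 = 8
  46^44 = 46^32 * 46^8 * 46^4 = 8 * 67 * 44 mod 89
    8 * 67 = 536 = 2 mod 89
    2 * 44 = 88 = 88 mod 89
  46^44 = 88 mod 89
Result 88 = p - 1 = -1 mod 89: 46 is a quadratic non-residue mod 89. As a residue in [0, p-1] the value is 88.
46^44 mod 89 = 88

88


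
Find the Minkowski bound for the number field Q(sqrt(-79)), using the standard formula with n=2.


d = -79, d mod 4 = 1, so disc(K) = d = -79; |disc(K)| = 79
Imaginary quadratic field, so n = 2, s = r2 = 1, r1 = 0
M = (n!/n^n) * (4/pi)^s * sqrt(|disc(K)|) = (2!/2^2) * (4/pi)^1 * sqrt(79)
= 0.5 * 1.273240 * 8.888194
= 5.6584

5.6584


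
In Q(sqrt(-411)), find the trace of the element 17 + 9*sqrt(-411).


Tr(a + b*sqrt(d)) = (a + b*sqrt(d)) + (a - b*sqrt(d)) = 2a
= 2 * (17)
= 34

34


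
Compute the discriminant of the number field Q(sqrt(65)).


For K = Q(sqrt(d)) with d squarefree: disc(K) = d if d = 1 mod 4, and disc(K) = 4d if d = 2 or 3 mod 4.
Here d = 65, and d mod 4 = 1.
d = 1 mod 4 (O_K = Z[(1+sqrt(d))/2]), so disc(K) = d = 65

65


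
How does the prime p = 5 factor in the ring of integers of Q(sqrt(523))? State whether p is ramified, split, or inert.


K = Q(sqrt(523)). Since d mod 4 = 3, disc(K) = 2092.
Check p | disc: 2092 mod 5 = 2.
p does not divide disc. Compute Legendre symbol (d/p):
3^((5-1)/2) mod 5 = -1
(d/p) = -1, so p is inert: (p) stays prime with e=1, f=2, g=1.
Therefore p is inert.

inert


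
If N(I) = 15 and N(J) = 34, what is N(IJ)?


N(IJ) = N(I) * N(J)
= 15 * 34
= 510

510


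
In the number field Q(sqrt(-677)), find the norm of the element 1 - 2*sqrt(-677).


N(a + b*sqrt(d)) = a^2 - d*b^2
= (1)^2 - (-677)*(-2)^2
= 1 + 2708
= 2709

2709


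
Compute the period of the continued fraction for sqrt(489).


Run the CF algorithm for sqrt(489).
a_0 = floor(sqrt(489)) = 22; set m_0=0, q_0=1.
Recurrence: m' = q*a - m,  q' = (d - m'^2)/q,  a' = floor((a_0 + m')/q').
  step 1: m=22, q=5, a=8
  step 2: m=18, q=33, a=1
  step 3: m=15, q=8, a=4
  step 4: m=17, q=25, a=1
  step 5: m=8, q=17, a=1
  step 6: m=9, q=24, a=1
  step 7: m=15, q=11, a=3
  step 8: m=18, q=15, a=2
  step 9: m=12, q=23, a=1
  step 10: m=11, q=16, a=2
  step 11: m=21, q=3, a=14
  step 12: m=21, q=16, a=2
  step 13: m=11, q=23, a=1
  step 14: m=12, q=15, a=2
  step 15: m=18, q=11, a=3
  step 16: m=15, q=24, a=1
  step 17: m=9, q=17, a=1
  step 18: m=8, q=25, a=1
  step 19: m=17, q=8, a=4
  step 20: m=15, q=33, a=1
  step 21: m=18, q=5, a=8
  step 22: m=22, q=1, a=44
a_22 = 2*a_0 = 44, so the period closes here.
sqrt(489) = [22; 8, 1, 4, 1, 1, 1, 3, 2, 1, 2, 14, 2, 1, 2, 3, 1, 1, 1, 4, 1, 8, 44]
Period length = 22

22


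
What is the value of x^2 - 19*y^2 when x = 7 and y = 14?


x^2 - d*y^2
= 7^2 - 19*14^2
= 49 - 3724
= -3675

-3675


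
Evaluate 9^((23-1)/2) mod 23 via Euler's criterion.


p = 23 is prime and the exponent is (p-1)/2 = 11, so by Euler's criterion 9^11 = (9/23) = +1 or -1 mod 23.
Compute by square-and-multiply:
  11 = 8 + 2 + 1 (binary 1011)
  Repeated squaring mod 23: 9^1 = 9, 9^2 = 12, 9^4 = 6, 9^8 = 13
  9^11 = 9^8 * 9^2 * 9^1 = 13 * 12 * 9 mod 23
    13 * 12 = 156 = 18 mod 23
    18 * 9 = 162 = 1 mod 23
  9^11 = 1 mod 23
Result 1: 9 is a quadratic residue mod 23.
9^11 mod 23 = 1

1


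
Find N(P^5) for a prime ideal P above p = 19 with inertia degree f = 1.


N(P^a) = p^(a*f)
= 19^(5*1)
= 19^5
= 2476099

2476099


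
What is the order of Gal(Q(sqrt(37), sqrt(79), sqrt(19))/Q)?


The 3 square roots of distinct primes are multiplicatively independent over Q,
so [K:Q] = 2^3 and Gal(K/Q) is isomorphic to (Z/2Z)^3.
|Gal| = 2^3 = 8

8


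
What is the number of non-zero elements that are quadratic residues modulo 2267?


For prime p, the number of non-zero quadratic residues is (p-1)/2.
= (2267-1)/2
= 1133

1133


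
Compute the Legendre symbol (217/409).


p = 409 is prime, so compute (217/409) with the reciprocity algorithm (Jacobi-symbol steps: pull out 2s via (2/n), flip via reciprocity, reduce):
  reciprocity: (217/409) -> +(409/217)
  reduce: (192/217)
  pull out 2: (2/217) = +1  (since 217 mod 8 = 1)
  pull out 2: (2/217) = +1  (since 217 mod 8 = 1)
  pull out 2: (2/217) = +1  (since 217 mod 8 = 1)
  pull out 2: (2/217) = +1  (since 217 mod 8 = 1)
  pull out 2: (2/217) = +1  (since 217 mod 8 = 1)
  pull out 2: (2/217) = +1  (since 217 mod 8 = 1)
  reciprocity: (3/217) -> +(217/3)
  reduce: (1/3)
  (1/3) = 1
Product of signs = 1
(217/409) = 1

1


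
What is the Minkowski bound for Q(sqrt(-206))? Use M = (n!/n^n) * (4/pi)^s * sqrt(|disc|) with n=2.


d = -206, d mod 4 = 2, so disc(K) = 4d = -824; |disc(K)| = 824
Imaginary quadratic field, so n = 2, s = r2 = 1, r1 = 0
M = (n!/n^n) * (4/pi)^s * sqrt(|disc(K)|) = (2!/2^2) * (4/pi)^1 * sqrt(824)
= 0.5 * 1.273240 * 28.705400
= 18.2744

18.2744


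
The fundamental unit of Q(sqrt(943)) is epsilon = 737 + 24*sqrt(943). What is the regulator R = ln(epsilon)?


epsilon = 737 + 24*sqrt(943)
= 1473.9993
R = ln(1473.9993)
= 7.2957

7.2957


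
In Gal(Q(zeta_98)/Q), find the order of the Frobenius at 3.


The Frobenius at p in Gal(Q(zeta_n)/Q) = (Z/nZ)* is the class of p, so its order is ord_98(3), the smallest k >= 1 with 3^k = 1 mod 98.
n = 98 = 2 * 7^2, phi(98) = 42; the order divides phi(n).
Divisors of 42: 1, 2, 3, 6, 7, 14, 21, 42
Repeated squaring mod 98: 3^1 = 3, 3^2 = 9, 3^4 = 81, 3^8 = 93, 3^16 = 25, 3^32 = 37
Test divisors in increasing order:
  k=1: 3^1 = 3 mod 98
  k=2: 3^2 = 9 mod 98
  k=3: 3^3 = 9 * 3 = 27 mod 98
  k=6: 3^6 = 81 * 9 = 43 mod 98
  k=7: 3^7 = 81 * 9 * 3 = 31 mod 98
  k=14: 3^14 = 93 * 81 * 9 = 79 mod 98
  k=21: 3^21 = 25 * 81 * 3 = 97 mod 98
  k=42: 3^42 = 37 * 93 * 9 = 1 mod 98  <- first divisor giving 1
Order = 42

42


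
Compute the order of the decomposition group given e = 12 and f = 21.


|D_P| = e * f
= 12 * 21
= 252

252


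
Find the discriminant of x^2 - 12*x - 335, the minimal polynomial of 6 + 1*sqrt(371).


The element 6 + 1*sqrt(371) has minimal polynomial:
x^2 - 12*x - 335
Discriminant = (-12)^2 - 4*(-335)
= 144 + 1340
= 1484

1484


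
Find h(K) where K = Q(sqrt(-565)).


K = Q(sqrt(-565)). d mod 4 = 3, so D = disc(K) = 4d = -2260
h(K) equals the number of primitive reduced positive-definite forms (a, b, c) = a*x^2 + b*x*y + c*y^2 with b^2 - 4ac = D,
where reduced means |b| <= a <= c, with b >= 0 whenever |b| = a or a = c, and primitive means gcd(a, b, c) = 1.
Reduced forces 3a^2 <= |D| = 2260, so 1 <= a <= 27; b must have the parity of D, and c = (b^2 - D)/(4a) must be an integer >= a.
Enumerate a = 1..27, b in [-a, a]:
  a=1: (1, 0, 565)  [1]
  a=2: (2, 2, 283)  [1]
  a=3..4: none
  a=5: (5, 0, 113)  [1]
  a=6: none
  a=7: (7, -6, 82), (7, 6, 82)  [2]
  a=8..9: none
  a=10: (10, 10, 59)  [1]
  a=11..13: none
  a=14: (14, -6, 41), (14, 6, 41)  [2]
  a=15..16: none
  a=17: (17, -16, 37), (17, 16, 37)  [2]
  a=18: none
  a=19: (19, -18, 34), (19, 18, 34)  [2]
  a=20..27: none
Total reduced forms: 1 + 1 + 1 + 2 + 1 + 2 + 2 + 2 = 12
h = 12

12


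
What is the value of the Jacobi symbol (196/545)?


Compute (196/545) via quadratic reciprocity:
  pull out 2: (2/545) = +1  (since 545 mod 8 = 1)
  pull out 2: (2/545) = +1  (since 545 mod 8 = 1)
  reciprocity: (49/545) -> +(545/49)
  reduce: (6/49)
  pull out 2: (2/49) = +1  (since 49 mod 8 = 1)
  reciprocity: (3/49) -> +(49/3)
  reduce: (1/3)
  (1/3) = 1
Product of signs = 1

1


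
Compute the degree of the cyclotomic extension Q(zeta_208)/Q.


The degree equals Euler's totient phi(208).
208 = 2^4 * 13
phi(208) = 96

96


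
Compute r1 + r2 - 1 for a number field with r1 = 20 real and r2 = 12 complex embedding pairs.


By Dirichlet's unit theorem:
rank = r1 + r2 - 1
= 20 + 12 - 1
= 31

31


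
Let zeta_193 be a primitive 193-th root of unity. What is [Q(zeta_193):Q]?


The degree equals Euler's totient phi(193).
193 = 193
phi(193) = 192

192


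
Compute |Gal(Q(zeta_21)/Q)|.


|Gal(Q(zeta_21)/Q)| = phi(21)
= 12

12


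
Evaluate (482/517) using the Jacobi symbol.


Compute (482/517) via quadratic reciprocity:
  pull out 2: (2/517) = -1  (since 517 mod 8 = 5)
  reciprocity: (241/517) -> +(517/241)
  reduce: (35/241)
  reciprocity: (35/241) -> +(241/35)
  reduce: (31/35)
  reciprocity: (31/35) -> -(35/31)
  reduce: (4/31)
  pull out 2: (2/31) = +1  (since 31 mod 8 = 7)
  pull out 2: (2/31) = +1  (since 31 mod 8 = 7)
  (1/31) = 1
Product of signs = 1

1


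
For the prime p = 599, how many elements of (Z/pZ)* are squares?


For prime p, the number of non-zero quadratic residues is (p-1)/2.
= (599-1)/2
= 299

299


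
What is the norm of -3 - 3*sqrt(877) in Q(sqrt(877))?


N(a + b*sqrt(d)) = a^2 - d*b^2
= (-3)^2 - (877)*(-3)^2
= 9 - 7893
= -7884

-7884


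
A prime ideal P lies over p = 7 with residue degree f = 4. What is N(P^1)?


N(P^a) = p^(a*f)
= 7^(1*4)
= 7^4
= 2401

2401


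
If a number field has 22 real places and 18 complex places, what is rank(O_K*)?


By Dirichlet's unit theorem:
rank = r1 + r2 - 1
= 22 + 18 - 1
= 39

39


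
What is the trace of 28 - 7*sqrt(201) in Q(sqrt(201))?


Tr(a + b*sqrt(d)) = (a + b*sqrt(d)) + (a - b*sqrt(d)) = 2a
= 2 * (28)
= 56

56


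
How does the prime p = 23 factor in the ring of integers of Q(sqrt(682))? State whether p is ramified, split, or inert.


K = Q(sqrt(682)). Since d mod 4 = 2, disc(K) = 2728.
Check p | disc: 2728 mod 23 = 14.
p does not divide disc. Compute Legendre symbol (d/p):
15^((23-1)/2) mod 23 = -1
(d/p) = -1, so p is inert: (p) stays prime with e=1, f=2, g=1.
Therefore p is inert.

inert


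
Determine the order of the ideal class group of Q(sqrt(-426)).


K = Q(sqrt(-426)). d mod 4 = 2, so D = disc(K) = 4d = -1704
h(K) equals the number of primitive reduced positive-definite forms (a, b, c) = a*x^2 + b*x*y + c*y^2 with b^2 - 4ac = D,
where reduced means |b| <= a <= c, with b >= 0 whenever |b| = a or a = c, and primitive means gcd(a, b, c) = 1.
Reduced forces 3a^2 <= |D| = 1704, so 1 <= a <= 23; b must have the parity of D, and c = (b^2 - D)/(4a) must be an integer >= a.
Enumerate a = 1..23, b in [-a, a]:
  a=1: (1, 0, 426)  [1]
  a=2: (2, 0, 213)  [1]
  a=3: (3, 0, 142)  [1]
  a=4: none
  a=5: (5, -4, 86), (5, 4, 86)  [2]
  a=6: (6, 0, 71)  [1]
  a=7: (7, -2, 61), (7, 2, 61)  [2]
  a=8..9: none
  a=10: (10, -4, 43), (10, 4, 43)  [2]
  a=11: (11, -10, 41), (11, 10, 41)  [2]
  a=12: none
  a=13: (13, -8, 34), (13, 8, 34)  [2]
  a=14: (14, -12, 33), (14, 12, 33)  [2]
  a=15: (15, -6, 29), (15, 6, 29)  [2]
  a=16: none
  a=17: (17, -8, 26), (17, 8, 26)  [2]
  a=18: none
  a=19: (19, -14, 25), (19, 14, 25)  [2]
  a=20: none
  a=21: (21, -12, 22), (21, 12, 22)  [2]
  a=22..23: none
Total reduced forms: 1 + 1 + 1 + 2 + 1 + 2 + 2 + 2 + 2 + 2 + 2 + 2 + 2 + 2 = 24
h = 24

24


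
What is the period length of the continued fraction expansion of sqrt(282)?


Run the CF algorithm for sqrt(282).
a_0 = floor(sqrt(282)) = 16; set m_0=0, q_0=1.
Recurrence: m' = q*a - m,  q' = (d - m'^2)/q,  a' = floor((a_0 + m')/q').
  step 1: m=16, q=26, a=1
  step 2: m=10, q=7, a=3
  step 3: m=11, q=23, a=1
  step 4: m=12, q=6, a=4
  step 5: m=12, q=23, a=1
  step 6: m=11, q=7, a=3
  step 7: m=10, q=26, a=1
  step 8: m=16, q=1, a=32
a_8 = 2*a_0 = 32, so the period closes here.
sqrt(282) = [16; 1, 3, 1, 4, 1, 3, 1, 32]
Period length = 8

8


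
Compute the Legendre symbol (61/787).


p = 787 is prime, so compute (61/787) with the reciprocity algorithm (Jacobi-symbol steps: pull out 2s via (2/n), flip via reciprocity, reduce):
  reciprocity: (61/787) -> +(787/61)
  reduce: (55/61)
  reciprocity: (55/61) -> +(61/55)
  reduce: (6/55)
  pull out 2: (2/55) = +1  (since 55 mod 8 = 7)
  reciprocity: (3/55) -> -(55/3)
  reduce: (1/3)
  (1/3) = 1
Product of signs = -1
(61/787) = -1

-1


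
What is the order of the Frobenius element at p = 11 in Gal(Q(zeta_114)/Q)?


The Frobenius at p in Gal(Q(zeta_n)/Q) = (Z/nZ)* is the class of p, so its order is ord_114(11), the smallest k >= 1 with 11^k = 1 mod 114.
n = 114 = 2 * 3 * 19, phi(114) = 36; the order divides phi(n).
Divisors of 36: 1, 2, 3, 4, 6, 9, 12, 18, 36
Repeated squaring mod 114: 11^1 = 11, 11^2 = 7, 11^4 = 49, 11^8 = 7, 11^16 = 49, 11^32 = 7
Test divisors in increasing order:
  k=1: 11^1 = 11 mod 114
  k=2: 11^2 = 7 mod 114
  k=3: 11^3 = 7 * 11 = 77 mod 114
  k=4: 11^4 = 49 mod 114
  k=6: 11^6 = 49 * 7 = 1 mod 114  <- first divisor giving 1
Order = 6

6


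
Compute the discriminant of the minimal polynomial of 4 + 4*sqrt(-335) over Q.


The element 4 + 4*sqrt(-335) has minimal polynomial:
x^2 - 8*x + 5376
Discriminant = (-8)^2 - 4*(5376)
= 64 - 21504
= -21440

-21440


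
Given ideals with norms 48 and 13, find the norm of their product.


N(IJ) = N(I) * N(J)
= 48 * 13
= 624

624


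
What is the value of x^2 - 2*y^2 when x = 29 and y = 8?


x^2 - d*y^2
= 29^2 - 2*8^2
= 841 - 128
= 713

713


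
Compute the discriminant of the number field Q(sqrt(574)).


For K = Q(sqrt(d)) with d squarefree: disc(K) = d if d = 1 mod 4, and disc(K) = 4d if d = 2 or 3 mod 4.
Here d = 574, and d mod 4 = 2.
d = 2 mod 4, not 1 (O_K = Z[sqrt(d)]), so disc(K) = 4d = 4 * (574) = 2296

2296


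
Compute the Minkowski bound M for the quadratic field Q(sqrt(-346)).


d = -346, d mod 4 = 2, so disc(K) = 4d = -1384; |disc(K)| = 1384
Imaginary quadratic field, so n = 2, s = r2 = 1, r1 = 0
M = (n!/n^n) * (4/pi)^s * sqrt(|disc(K)|) = (2!/2^2) * (4/pi)^1 * sqrt(1384)
= 0.5 * 1.273240 * 37.202150
= 23.6836

23.6836


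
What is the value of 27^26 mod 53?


p = 53 is prime and the exponent is (p-1)/2 = 26, so by Euler's criterion 27^26 = (27/53) = +1 or -1 mod 53.
Compute by square-and-multiply:
  26 = 16 + 8 + 2 (binary 11010)
  Repeated squaring mod 53: 27^1 = 27, 27^2 = 40, 27^4 = 10, 27^8 = 47, 27^16 = 36
  27^26 = 27^16 * 27^8 * 27^2 = 36 * 47 * 40 mod 53
    36 * 47 = 1692 = 49 mod 53
    49 * 40 = 1960 = 52 mod 53
  27^26 = 52 mod 53
Result 52 = p - 1 = -1 mod 53: 27 is a quadratic non-residue mod 53. As a residue in [0, p-1] the value is 52.
27^26 mod 53 = 52

52


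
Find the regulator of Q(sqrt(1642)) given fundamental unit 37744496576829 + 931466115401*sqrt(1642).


epsilon = 37744496576829 + 931466115401*sqrt(1642)
= 7.5489e+13
R = ln(7.5489e+13)
= 31.9550

31.9550


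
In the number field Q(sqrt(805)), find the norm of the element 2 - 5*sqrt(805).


N(a + b*sqrt(d)) = a^2 - d*b^2
= (2)^2 - (805)*(-5)^2
= 4 - 20125
= -20121

-20121


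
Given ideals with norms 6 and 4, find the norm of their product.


N(IJ) = N(I) * N(J)
= 6 * 4
= 24

24


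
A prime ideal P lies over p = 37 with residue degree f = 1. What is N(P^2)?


N(P^a) = p^(a*f)
= 37^(2*1)
= 37^2
= 1369

1369


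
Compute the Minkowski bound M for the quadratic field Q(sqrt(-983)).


d = -983, d mod 4 = 1, so disc(K) = d = -983; |disc(K)| = 983
Imaginary quadratic field, so n = 2, s = r2 = 1, r1 = 0
M = (n!/n^n) * (4/pi)^s * sqrt(|disc(K)|) = (2!/2^2) * (4/pi)^1 * sqrt(983)
= 0.5 * 1.273240 * 31.352831
= 19.9598

19.9598
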